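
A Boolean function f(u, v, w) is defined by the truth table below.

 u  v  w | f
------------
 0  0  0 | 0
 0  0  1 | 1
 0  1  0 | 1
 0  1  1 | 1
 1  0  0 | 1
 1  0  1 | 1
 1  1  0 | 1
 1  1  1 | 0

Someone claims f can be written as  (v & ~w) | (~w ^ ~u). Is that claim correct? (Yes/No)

No

Evaluate (v & ~w) | (~w ^ ~u) on each row and compare to f:
  u=0, v=0, w=0: formula gives 0, f = 0 ✓
  u=0, v=0, w=1: formula gives 1, f = 1 ✓
  u=0, v=1, w=0: formula gives 1, f = 1 ✓
  u=0, v=1, w=1: formula gives 1, f = 1 ✓
  u=1, v=0, w=0: formula gives 1, f = 1 ✓
  u=1, v=0, w=1: formula gives 0, but f = 1 ✗
Row (1,0,1) is a counterexample, so the formula is not equivalent to f.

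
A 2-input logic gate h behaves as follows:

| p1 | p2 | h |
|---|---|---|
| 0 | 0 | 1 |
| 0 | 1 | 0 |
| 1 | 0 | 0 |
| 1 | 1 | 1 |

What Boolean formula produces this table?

h(p1, p2) = ~(p1 ^ p2)

The output is 1 exactly when an even number of inputs are 1 — the complement of 2-way XOR.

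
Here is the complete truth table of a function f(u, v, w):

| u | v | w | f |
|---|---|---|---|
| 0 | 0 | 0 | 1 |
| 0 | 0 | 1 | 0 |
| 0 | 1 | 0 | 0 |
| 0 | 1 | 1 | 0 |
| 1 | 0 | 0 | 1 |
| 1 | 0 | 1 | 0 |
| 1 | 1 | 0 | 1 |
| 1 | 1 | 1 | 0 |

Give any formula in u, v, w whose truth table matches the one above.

f(u, v, w) = (((NOT u AND NOT v) AND NOT w) OR ((u AND NOT v) AND NOT w)) OR ((u AND v) AND NOT w)

The 1-rows are (0,0,0), (1,0,0), (1,1,0). Each contributes one minterm — ¬u·¬v·¬w; u·¬v·¬w; u·v·¬w — and their disjunction is a sum-of-products form of f.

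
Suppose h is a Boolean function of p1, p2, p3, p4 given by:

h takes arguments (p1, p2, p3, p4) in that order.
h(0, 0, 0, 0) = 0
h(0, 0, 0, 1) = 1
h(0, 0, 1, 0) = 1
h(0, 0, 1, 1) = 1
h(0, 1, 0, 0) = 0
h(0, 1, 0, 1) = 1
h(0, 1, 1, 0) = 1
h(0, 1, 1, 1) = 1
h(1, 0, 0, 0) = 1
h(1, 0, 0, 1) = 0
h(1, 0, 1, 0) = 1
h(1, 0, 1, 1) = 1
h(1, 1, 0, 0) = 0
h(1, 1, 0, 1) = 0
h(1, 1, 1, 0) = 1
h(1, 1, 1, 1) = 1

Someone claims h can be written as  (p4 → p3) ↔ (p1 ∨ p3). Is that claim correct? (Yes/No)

Check the formula against h row by row:
  p1=0, p2=0, p3=0, p4=0: formula gives 0, h = 0 ✓
  p1=0, p2=0, p3=0, p4=1: formula gives 1, h = 1 ✓
  p1=0, p2=0, p3=1, p4=0: formula gives 1, h = 1 ✓
  p1=0, p2=0, p3=1, p4=1: formula gives 1, h = 1 ✓
  …
  p1=1, p2=1, p3=0, p4=0: formula gives 1, but h = 0 ✗
A single disagreement suffices: at (1,1,0,0) they differ, so the formula does not compute h.

No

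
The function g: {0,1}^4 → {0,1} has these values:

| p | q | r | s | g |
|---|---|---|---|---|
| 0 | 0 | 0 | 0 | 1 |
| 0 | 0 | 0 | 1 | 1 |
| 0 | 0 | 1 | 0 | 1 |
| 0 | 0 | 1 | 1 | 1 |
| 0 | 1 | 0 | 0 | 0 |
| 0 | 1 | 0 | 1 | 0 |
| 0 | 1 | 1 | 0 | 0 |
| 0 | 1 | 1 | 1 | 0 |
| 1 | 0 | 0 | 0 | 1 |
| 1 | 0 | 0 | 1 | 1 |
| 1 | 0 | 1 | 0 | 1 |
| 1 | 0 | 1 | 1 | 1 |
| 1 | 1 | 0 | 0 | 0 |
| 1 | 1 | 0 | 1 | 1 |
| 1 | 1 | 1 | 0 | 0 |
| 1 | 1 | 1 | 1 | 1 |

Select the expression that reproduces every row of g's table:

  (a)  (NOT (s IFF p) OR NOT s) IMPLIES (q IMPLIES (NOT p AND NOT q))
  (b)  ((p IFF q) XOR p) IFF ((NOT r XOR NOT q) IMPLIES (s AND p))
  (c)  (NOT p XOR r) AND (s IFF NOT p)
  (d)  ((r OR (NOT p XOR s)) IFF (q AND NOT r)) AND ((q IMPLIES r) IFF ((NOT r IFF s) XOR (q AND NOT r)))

(b) disagrees with g on (0,0,1,0) (formula → 0, table → 1); rule it out.
(c) disagrees with g on (0,0,0,0) (formula → 0, table → 1); rule it out.
(d) disagrees with g on (0,0,0,0) (formula → 0, table → 1); rule it out.
That leaves (a). Evaluating it on every row reproduces the table of g exactly.

a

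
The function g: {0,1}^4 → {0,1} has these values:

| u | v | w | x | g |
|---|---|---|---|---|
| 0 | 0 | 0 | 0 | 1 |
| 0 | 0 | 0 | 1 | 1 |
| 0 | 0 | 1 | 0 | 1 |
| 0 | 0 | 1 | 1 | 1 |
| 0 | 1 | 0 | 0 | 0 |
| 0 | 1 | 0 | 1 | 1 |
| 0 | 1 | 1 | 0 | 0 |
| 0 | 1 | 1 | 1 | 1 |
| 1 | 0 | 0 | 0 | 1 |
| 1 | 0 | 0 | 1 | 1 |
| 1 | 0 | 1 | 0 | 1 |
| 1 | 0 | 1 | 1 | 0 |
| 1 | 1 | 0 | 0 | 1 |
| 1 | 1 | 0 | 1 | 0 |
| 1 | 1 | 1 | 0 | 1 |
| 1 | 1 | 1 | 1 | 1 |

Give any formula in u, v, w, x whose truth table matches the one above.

g(u, v, w, x) = ((((((u' · v) · w') · x') + (((u' · v) · w) · x')) + (((u · v') · w) · x)) + (((u · v) · w') · x))'

g is 0 on only 4 rows — (0,1,0,0), (0,1,1,0), (1,0,1,1), (1,1,0,1). Writing each as a minterm (¬u·v·¬w·¬x, ¬u·v·w·¬x, u·¬v·w·x, u·v·¬w·x) and OR-ing them characterizes exactly where g=0, so g is the negation of that disjunction.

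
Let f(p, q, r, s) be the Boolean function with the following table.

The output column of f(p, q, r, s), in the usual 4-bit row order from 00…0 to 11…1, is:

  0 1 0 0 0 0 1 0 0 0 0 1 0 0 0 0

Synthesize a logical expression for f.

f(p, q, r, s) = ((((NOT p AND NOT q) AND NOT r) AND s) OR (((NOT p AND q) AND r) AND NOT s)) OR (((p AND NOT q) AND r) AND s)

Collect the rows where f=1 — (0,0,0,1), (0,1,1,0), (1,0,1,1) — and write one minterm per row: ¬p·¬q·¬r·s, ¬p·q·r·¬s, p·¬q·r·s. Their union (logical OR) reproduces the table exactly.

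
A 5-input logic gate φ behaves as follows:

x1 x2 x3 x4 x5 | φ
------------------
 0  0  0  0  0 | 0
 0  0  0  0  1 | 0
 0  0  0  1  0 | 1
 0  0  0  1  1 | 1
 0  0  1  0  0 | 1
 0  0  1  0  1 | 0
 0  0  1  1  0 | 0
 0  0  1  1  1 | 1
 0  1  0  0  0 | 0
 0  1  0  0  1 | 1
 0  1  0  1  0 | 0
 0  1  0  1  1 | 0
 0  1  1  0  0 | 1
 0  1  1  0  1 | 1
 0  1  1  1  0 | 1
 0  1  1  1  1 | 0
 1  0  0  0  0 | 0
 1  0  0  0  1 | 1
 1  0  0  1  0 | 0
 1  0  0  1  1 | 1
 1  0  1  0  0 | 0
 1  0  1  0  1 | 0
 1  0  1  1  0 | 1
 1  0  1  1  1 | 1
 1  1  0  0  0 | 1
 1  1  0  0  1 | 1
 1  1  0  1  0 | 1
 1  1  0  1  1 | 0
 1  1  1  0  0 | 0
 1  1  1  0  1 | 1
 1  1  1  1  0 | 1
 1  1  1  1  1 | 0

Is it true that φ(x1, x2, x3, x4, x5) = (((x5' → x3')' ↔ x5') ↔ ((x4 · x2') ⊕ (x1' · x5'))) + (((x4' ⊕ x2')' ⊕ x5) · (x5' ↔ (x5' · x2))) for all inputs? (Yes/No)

Test each input against both φ and the formula:
  x1=0, x2=0, x3=0, x4=0, x5=0: formula gives 0, φ = 0 ✓
  x1=0, x2=0, x3=0, x4=0, x5=1: formula gives 0, φ = 0 ✓
  x1=0, x2=0, x3=0, x4=1, x5=0: formula gives 1, φ = 1 ✓
  x1=0, x2=0, x3=0, x4=1, x5=1: formula gives 1, φ = 1 ✓
  …
  x1=0, x2=1, x3=0, x4=1, x5=0: formula gives 1, but φ = 0 ✗
Row (0,1,0,1,0) is a counterexample, so the formula is not equivalent to φ.

No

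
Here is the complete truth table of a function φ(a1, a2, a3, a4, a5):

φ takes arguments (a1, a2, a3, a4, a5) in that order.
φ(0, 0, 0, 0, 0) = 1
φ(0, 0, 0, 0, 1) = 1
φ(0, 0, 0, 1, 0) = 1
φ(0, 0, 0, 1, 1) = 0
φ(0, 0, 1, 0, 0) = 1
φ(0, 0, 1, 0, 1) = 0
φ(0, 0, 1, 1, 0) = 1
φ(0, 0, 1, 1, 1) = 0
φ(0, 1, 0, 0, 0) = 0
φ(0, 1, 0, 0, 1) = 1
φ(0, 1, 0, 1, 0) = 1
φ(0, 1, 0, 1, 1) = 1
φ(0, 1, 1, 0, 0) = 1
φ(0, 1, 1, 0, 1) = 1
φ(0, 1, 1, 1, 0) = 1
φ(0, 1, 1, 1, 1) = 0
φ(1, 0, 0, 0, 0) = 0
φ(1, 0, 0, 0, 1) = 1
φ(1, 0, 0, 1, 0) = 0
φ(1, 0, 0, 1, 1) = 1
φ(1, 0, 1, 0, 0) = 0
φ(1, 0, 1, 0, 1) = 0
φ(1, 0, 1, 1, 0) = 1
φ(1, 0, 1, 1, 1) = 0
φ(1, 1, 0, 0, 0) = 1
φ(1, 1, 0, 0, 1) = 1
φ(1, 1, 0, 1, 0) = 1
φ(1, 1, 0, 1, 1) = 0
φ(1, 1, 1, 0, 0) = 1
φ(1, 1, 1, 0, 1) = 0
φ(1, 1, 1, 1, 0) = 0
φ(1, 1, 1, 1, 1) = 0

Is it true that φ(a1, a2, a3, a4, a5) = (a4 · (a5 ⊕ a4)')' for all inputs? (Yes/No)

No

Check the formula against φ row by row:
  a1=0, a2=0, a3=0, a4=0, a5=0: formula gives 1, φ = 1 ✓
  a1=0, a2=0, a3=0, a4=0, a5=1: formula gives 1, φ = 1 ✓
  a1=0, a2=0, a3=0, a4=1, a5=0: formula gives 1, φ = 1 ✓
  a1=0, a2=0, a3=0, a4=1, a5=1: formula gives 0, φ = 0 ✓
  …
  a1=0, a2=0, a3=1, a4=0, a5=1: formula gives 1, but φ = 0 ✗
A single disagreement suffices: at (0,0,1,0,1) they differ, so the formula does not compute φ.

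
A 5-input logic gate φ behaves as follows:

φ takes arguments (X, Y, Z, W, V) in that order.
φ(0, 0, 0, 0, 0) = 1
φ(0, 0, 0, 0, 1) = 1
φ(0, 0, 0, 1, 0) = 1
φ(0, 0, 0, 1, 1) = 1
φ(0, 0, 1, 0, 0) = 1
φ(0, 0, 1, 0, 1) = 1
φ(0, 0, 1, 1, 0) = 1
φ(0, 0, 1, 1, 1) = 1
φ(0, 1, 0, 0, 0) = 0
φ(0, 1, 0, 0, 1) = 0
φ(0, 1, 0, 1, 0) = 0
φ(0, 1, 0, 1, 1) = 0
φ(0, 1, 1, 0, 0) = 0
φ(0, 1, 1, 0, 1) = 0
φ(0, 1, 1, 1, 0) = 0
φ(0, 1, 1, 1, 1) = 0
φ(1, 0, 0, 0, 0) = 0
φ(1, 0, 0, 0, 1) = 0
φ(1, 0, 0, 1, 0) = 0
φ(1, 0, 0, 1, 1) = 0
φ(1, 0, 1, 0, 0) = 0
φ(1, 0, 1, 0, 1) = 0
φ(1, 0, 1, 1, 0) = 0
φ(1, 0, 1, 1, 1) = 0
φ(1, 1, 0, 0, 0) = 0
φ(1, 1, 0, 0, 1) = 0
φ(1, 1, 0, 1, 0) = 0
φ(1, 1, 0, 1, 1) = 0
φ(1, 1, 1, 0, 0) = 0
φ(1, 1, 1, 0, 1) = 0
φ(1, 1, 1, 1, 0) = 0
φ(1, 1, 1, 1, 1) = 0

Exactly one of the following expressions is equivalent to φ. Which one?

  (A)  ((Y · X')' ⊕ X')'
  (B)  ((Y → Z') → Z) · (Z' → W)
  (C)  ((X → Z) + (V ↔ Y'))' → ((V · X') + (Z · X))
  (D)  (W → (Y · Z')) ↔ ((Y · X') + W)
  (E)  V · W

A

(B) disagrees with φ on (0,0,0,0,0) (formula → 0, table → 1); rule it out.
(C) disagrees with φ on (0,1,0,0,0) (formula → 1, table → 0); rule it out.
(D) disagrees with φ on (0,0,0,0,0) (formula → 0, table → 1); rule it out.
(E) disagrees with φ on (0,0,0,0,0) (formula → 0, table → 1); rule it out.
That leaves (A). Evaluating it on every row reproduces the table of φ exactly.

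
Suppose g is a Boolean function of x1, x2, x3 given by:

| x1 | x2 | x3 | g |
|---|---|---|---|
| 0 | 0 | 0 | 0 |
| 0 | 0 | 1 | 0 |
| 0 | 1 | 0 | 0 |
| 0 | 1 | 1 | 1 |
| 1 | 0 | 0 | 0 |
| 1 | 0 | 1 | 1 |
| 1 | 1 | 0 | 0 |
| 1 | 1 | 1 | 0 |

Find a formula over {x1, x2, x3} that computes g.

g(x1, x2, x3) = ((not x1 and x2) and x3) or ((x1 and not x2) and x3)

g=1 on 2 inputs: (0,1,1), (1,0,1). Reading each as a conjunction of literals (¬x1·x2·x3, x1·¬x2·x3) and taking the OR gives the canonical DNF.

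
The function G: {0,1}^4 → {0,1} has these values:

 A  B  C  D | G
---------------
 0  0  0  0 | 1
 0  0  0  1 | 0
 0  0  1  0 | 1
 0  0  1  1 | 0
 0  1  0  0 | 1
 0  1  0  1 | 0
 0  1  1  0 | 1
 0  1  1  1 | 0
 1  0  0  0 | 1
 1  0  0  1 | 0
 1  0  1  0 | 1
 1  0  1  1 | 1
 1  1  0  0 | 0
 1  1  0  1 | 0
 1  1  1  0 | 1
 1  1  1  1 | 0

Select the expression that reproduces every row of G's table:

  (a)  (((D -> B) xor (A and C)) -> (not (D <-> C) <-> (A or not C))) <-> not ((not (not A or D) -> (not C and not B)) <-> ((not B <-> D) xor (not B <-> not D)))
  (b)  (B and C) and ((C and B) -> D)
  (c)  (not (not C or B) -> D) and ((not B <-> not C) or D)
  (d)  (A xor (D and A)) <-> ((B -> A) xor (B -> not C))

a

(b): at (0,0,0,0) it gives 0, but G = 1 — eliminated.
(c): at (0,0,0,1) it gives 1, but G = 0 — eliminated.
(d): at (0,0,0,1) it gives 1, but G = 0 — eliminated.
Only (a) survives; checking it on all 16 rows confirms it matches G.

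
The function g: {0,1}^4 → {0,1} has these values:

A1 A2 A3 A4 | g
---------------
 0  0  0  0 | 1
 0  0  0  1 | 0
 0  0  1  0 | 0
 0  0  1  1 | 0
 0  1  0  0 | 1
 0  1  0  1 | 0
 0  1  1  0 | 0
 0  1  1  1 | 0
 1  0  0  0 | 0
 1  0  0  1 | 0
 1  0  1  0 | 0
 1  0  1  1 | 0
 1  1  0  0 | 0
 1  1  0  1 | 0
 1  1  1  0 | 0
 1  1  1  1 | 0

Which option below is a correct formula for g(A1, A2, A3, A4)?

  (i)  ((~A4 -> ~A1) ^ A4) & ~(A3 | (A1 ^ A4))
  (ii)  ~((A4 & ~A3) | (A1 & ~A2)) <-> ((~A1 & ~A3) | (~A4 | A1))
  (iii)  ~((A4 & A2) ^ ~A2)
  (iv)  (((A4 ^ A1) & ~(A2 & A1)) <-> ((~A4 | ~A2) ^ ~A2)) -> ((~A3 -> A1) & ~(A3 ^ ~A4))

i

(ii) fails at (0,0,1,0): the formula yields 1, g is 0.
(iii) fails at (0,0,0,0): the formula yields 0, g is 1.
(iv) fails at (0,0,0,0): the formula yields 0, g is 1.
(i) is the remaining candidate, and it agrees with g on all 16 inputs.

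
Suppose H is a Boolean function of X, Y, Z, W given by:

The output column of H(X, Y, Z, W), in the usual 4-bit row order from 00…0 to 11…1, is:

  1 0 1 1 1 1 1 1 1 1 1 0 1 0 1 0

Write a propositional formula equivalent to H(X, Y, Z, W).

H(X, Y, Z, W) = ((((((X' · Y') · Z') · W) + (((X · Y') · Z) · W)) + (((X · Y) · Z') · W)) + (((X · Y) · Z) · W))'

H is 0 on only 4 rows — (0,0,0,1), (1,0,1,1), (1,1,0,1), (1,1,1,1). Writing each as a minterm (¬X·¬Y·¬Z·W, X·¬Y·Z·W, X·Y·¬Z·W, X·Y·Z·W) and OR-ing them characterizes exactly where H=0, so H is the negation of that disjunction.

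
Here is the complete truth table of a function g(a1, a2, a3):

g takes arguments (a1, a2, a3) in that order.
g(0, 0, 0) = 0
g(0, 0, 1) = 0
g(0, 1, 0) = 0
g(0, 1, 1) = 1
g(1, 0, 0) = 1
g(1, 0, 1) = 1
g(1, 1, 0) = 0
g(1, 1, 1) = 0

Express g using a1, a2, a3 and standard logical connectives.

g(a1, a2, a3) = (((a1' · a2) · a3) + ((a1 · a2') · a3')) + ((a1 · a2') · a3)

g=1 on 3 inputs: (0,1,1), (1,0,0), (1,0,1). Reading each as a conjunction of literals (¬a1·a2·a3, a1·¬a2·¬a3, a1·¬a2·a3) and taking the OR gives the canonical DNF.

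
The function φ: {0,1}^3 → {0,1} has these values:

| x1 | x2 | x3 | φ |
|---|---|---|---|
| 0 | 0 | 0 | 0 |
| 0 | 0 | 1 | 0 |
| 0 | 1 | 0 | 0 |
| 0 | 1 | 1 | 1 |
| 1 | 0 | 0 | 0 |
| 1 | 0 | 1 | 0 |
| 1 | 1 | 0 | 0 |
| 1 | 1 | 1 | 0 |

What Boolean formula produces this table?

φ(x1, x2, x3) = (¬x1 ∧ x2) ∧ x3

Only row (0,1,1) gives 1. That row's minterm ¬x1·x2·x3 is φ directly.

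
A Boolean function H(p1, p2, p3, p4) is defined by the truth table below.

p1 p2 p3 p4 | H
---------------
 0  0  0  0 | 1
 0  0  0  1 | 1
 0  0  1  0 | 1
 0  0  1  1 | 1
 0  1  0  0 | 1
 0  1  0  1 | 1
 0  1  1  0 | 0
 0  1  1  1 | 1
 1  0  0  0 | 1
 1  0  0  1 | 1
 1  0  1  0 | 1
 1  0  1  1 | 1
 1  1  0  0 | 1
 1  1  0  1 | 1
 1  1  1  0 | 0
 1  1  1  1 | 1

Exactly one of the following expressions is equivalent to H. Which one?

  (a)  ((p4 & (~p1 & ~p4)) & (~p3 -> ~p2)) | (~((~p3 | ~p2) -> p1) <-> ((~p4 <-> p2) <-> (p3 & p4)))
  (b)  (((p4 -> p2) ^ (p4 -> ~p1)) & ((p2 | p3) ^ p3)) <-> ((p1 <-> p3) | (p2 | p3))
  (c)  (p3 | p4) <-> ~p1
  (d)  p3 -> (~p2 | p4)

(a) fails at (0,0,0,1): the formula yields 0, H is 1.
(b) fails at (0,0,0,0): the formula yields 0, H is 1.
(c) fails at (0,0,0,0): the formula yields 0, H is 1.
Only (d) survives; checking it on all 16 rows confirms it matches H.

d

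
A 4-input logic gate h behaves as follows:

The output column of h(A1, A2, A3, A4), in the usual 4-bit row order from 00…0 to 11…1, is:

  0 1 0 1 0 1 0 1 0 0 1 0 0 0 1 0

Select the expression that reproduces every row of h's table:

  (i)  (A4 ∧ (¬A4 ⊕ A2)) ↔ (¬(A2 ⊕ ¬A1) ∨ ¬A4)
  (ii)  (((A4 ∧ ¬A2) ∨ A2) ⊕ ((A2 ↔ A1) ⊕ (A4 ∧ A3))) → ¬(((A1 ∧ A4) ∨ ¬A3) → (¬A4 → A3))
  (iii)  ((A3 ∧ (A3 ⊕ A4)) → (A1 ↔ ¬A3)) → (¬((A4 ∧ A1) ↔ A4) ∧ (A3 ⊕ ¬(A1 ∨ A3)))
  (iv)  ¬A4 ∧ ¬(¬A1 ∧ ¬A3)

iii

(i) fails at (1,0,1,0): the formula yields 0, h is 1.
(ii) fails at (0,0,0,0): the formula yields 1, h is 0.
(iv) fails at (0,0,0,1): the formula yields 0, h is 1.
Only (iii) survives; checking it on all 16 rows confirms it matches h.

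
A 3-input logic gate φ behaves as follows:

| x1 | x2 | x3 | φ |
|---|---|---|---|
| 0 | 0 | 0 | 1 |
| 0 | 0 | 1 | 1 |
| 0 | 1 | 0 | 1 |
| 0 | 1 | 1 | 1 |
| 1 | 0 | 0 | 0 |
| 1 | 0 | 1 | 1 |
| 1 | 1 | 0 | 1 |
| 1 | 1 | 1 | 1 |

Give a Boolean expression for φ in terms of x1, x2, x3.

Only row (1,0,0) gives 0. So φ is 1 everywhere except there — the complement of the minterm x1·¬x2·¬x3.

φ(x1, x2, x3) = ¬((x1 ∧ ¬x2) ∧ ¬x3)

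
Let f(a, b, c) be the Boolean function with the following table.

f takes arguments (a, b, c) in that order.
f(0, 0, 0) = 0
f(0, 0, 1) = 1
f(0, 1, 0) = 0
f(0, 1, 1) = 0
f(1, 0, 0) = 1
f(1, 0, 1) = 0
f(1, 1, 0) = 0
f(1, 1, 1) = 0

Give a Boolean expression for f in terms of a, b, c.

Collect the rows where f=1 — (0,0,1), (1,0,0) — and write one minterm per row: ¬a·¬b·c, a·¬b·¬c. Their union (logical OR) reproduces the table exactly.

f(a, b, c) = ((not a and not b) and c) or ((a and not b) and not c)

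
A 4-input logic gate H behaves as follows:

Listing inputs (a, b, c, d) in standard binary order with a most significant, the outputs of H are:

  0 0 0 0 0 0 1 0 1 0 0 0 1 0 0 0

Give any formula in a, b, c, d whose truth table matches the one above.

The 1-rows are (0,1,1,0), (1,0,0,0), (1,1,0,0). Each contributes one minterm — ¬a·b·c·¬d; a·¬b·¬c·¬d; a·b·¬c·¬d — and their disjunction is a sum-of-products form of H.

H(a, b, c, d) = ((((a' · b) · c) · d') + (((a · b') · c') · d')) + (((a · b) · c') · d')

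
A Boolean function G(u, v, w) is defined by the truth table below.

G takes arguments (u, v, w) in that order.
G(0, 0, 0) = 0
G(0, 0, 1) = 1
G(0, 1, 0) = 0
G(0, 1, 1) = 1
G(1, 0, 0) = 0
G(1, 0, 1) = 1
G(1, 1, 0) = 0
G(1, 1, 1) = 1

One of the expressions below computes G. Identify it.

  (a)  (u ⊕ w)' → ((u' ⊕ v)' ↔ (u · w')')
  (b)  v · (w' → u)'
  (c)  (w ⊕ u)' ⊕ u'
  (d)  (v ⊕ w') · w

(a): at (0,1,0) it gives 1, but G = 0 — eliminated.
(b): at (0,0,1) it gives 0, but G = 1 — eliminated.
(d): at (0,0,1) it gives 0, but G = 1 — eliminated.
That leaves (c). Evaluating it on every row reproduces the table of G exactly.

c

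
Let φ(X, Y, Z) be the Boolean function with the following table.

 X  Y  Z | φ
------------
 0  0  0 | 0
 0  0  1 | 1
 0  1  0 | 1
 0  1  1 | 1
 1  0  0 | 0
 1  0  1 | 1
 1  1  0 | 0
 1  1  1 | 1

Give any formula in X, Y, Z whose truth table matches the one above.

There are just 3 zero rows: (0,0,0), (1,0,0), (1,1,0). Their minterms are ¬X·¬Y·¬Z, X·¬Y·¬Z, X·Y·¬Z; the OR of those covers precisely the 0-outputs, and negating it yields φ.

φ(X, Y, Z) = ~((((~X & ~Y) & ~Z) | ((X & ~Y) & ~Z)) | ((X & Y) & ~Z))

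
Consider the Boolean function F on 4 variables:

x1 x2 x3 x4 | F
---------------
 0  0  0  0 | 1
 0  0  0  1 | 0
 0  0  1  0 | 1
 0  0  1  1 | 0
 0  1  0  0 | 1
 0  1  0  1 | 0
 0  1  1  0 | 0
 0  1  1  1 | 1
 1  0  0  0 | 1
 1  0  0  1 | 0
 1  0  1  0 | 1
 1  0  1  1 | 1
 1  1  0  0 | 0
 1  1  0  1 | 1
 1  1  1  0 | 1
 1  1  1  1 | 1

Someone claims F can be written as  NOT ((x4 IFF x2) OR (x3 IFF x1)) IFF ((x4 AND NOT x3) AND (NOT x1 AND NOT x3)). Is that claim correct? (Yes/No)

Yes

Check the formula against F row by row:
  x1=0, x2=0, x3=0, x4=0: formula gives 1, F = 1 ✓
  x1=0, x2=0, x3=0, x4=1: formula gives 0, F = 0 ✓
  x1=0, x2=0, x3=1, x4=0: formula gives 1, F = 1 ✓
  x1=0, x2=0, x3=1, x4=1: formula gives 0, F = 0 ✓
  … (the remaining 12 rows also agree.)
All 16 rows match — the expression computes F exactly.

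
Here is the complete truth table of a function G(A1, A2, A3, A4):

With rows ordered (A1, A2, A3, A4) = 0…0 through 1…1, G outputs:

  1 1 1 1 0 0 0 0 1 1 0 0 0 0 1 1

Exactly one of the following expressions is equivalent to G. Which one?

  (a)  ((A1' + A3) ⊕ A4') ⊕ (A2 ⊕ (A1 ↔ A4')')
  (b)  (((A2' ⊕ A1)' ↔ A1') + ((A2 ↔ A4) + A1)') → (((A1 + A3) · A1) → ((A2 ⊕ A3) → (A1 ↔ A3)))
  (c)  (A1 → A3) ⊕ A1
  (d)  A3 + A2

(b) disagrees with G on (0,1,0,0) (formula → 1, table → 0); rule it out.
(c) disagrees with G on (0,1,0,0) (formula → 1, table → 0); rule it out.
(d) disagrees with G on (0,0,0,0) (formula → 0, table → 1); rule it out.
(a) is the remaining candidate, and it agrees with G on all 16 inputs.

a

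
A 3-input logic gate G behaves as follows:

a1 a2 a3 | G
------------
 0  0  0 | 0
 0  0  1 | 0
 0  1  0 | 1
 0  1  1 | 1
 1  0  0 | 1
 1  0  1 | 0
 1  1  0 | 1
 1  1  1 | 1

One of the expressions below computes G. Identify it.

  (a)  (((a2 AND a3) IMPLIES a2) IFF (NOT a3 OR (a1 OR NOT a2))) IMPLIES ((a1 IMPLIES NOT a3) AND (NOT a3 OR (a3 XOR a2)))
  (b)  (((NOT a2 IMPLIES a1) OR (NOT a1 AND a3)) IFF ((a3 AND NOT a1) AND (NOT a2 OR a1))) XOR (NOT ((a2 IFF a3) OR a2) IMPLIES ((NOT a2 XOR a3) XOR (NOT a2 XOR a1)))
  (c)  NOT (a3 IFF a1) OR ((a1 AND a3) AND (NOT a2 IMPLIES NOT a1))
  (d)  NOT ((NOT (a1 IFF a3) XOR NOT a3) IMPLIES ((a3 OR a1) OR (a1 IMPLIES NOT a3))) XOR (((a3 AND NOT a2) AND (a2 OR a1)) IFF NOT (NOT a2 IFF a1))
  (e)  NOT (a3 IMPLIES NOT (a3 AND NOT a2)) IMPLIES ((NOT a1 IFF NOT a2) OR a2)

(a) fails at (0,0,0): the formula yields 1, G is 0.
(c) fails at (0,0,1): the formula yields 1, G is 0.
(d) fails at (1,1,0): the formula yields 0, G is 1.
(e) fails at (0,0,0): the formula yields 1, G is 0.
Only (b) survives; checking it on all 8 rows confirms it matches G.

b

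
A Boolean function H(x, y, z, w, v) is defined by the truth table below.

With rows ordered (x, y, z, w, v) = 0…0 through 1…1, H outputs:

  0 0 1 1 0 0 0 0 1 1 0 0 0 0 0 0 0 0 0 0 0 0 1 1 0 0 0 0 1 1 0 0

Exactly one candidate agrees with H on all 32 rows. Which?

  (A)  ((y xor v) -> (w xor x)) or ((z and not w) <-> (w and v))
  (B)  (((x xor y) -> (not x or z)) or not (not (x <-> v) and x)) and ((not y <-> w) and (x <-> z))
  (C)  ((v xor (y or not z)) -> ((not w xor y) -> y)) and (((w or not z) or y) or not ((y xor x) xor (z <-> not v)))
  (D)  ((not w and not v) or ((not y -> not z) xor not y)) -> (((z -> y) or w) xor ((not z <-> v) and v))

B

(A) disagrees with H on (0,0,0,0,0) (formula → 1, table → 0); rule it out.
(C) disagrees with H on (0,0,0,0,1) (formula → 1, table → 0); rule it out.
(D) disagrees with H on (0,0,0,0,0) (formula → 1, table → 0); rule it out.
That leaves (B). Evaluating it on every row reproduces the table of H exactly.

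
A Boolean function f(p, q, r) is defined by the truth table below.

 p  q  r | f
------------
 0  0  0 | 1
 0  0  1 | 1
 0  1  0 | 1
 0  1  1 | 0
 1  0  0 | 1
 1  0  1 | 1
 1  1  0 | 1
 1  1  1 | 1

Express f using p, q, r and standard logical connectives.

f(p, q, r) = ¬((¬p ∧ q) ∧ r)

f is 0 on exactly one input, (0,1,1), whose minterm is ¬p·q·r. So f is the negation of that single conjunction.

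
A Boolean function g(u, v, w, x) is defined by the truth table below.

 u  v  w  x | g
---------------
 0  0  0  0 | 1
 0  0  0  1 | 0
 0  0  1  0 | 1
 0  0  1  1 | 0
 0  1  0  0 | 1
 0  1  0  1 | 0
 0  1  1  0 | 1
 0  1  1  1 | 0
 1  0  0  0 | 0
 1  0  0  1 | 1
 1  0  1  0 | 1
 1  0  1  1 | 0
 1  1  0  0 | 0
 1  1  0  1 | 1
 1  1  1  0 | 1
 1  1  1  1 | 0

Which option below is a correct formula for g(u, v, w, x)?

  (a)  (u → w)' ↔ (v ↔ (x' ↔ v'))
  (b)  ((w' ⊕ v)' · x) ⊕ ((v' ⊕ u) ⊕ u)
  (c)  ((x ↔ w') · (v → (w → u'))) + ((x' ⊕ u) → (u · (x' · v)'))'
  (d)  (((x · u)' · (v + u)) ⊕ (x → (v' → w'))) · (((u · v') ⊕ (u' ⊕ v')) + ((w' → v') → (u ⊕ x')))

a

(b): at (0,0,0,1) it gives 1, but g = 0 — eliminated.
(c): at (0,0,0,1) it gives 1, but g = 0 — eliminated.
(d): at (0,1,0,0) it gives 0, but g = 1 — eliminated.
Only (a) survives; checking it on all 16 rows confirms it matches g.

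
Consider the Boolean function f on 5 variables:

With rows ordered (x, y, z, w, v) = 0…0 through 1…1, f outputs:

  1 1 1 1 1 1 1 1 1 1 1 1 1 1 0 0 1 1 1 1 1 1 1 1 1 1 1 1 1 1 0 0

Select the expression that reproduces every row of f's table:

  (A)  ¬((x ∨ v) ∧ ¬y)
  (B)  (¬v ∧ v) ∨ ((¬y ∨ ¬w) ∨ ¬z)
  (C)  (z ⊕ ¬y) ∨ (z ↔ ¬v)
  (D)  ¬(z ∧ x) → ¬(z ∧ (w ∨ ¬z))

B

(A): at (0,0,0,0,1) it gives 0, but f = 1 — eliminated.
(C): at (0,0,1,0,1) it gives 0, but f = 1 — eliminated.
(D): at (0,0,1,1,0) it gives 0, but f = 1 — eliminated.
Only (B) survives; checking it on all 32 rows confirms it matches f.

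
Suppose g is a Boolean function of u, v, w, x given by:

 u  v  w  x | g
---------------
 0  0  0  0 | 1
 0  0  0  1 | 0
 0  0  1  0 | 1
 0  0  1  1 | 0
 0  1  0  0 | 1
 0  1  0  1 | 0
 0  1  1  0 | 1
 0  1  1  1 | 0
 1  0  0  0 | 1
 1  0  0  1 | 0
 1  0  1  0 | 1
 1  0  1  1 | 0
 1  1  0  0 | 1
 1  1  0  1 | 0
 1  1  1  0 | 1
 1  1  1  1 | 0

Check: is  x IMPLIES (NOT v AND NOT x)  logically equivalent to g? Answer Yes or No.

Yes

Evaluate x IMPLIES (NOT v AND NOT x) on each row and compare to g:
  u=0, v=0, w=0, x=0: formula gives 1, g = 1 ✓
  u=0, v=0, w=0, x=1: formula gives 0, g = 0 ✓
  u=0, v=0, w=1, x=0: formula gives 1, g = 1 ✓
  u=0, v=0, w=1, x=1: formula gives 0, g = 0 ✓
  … (the remaining 12 rows also agree.)
All 16 rows match — the expression computes g exactly.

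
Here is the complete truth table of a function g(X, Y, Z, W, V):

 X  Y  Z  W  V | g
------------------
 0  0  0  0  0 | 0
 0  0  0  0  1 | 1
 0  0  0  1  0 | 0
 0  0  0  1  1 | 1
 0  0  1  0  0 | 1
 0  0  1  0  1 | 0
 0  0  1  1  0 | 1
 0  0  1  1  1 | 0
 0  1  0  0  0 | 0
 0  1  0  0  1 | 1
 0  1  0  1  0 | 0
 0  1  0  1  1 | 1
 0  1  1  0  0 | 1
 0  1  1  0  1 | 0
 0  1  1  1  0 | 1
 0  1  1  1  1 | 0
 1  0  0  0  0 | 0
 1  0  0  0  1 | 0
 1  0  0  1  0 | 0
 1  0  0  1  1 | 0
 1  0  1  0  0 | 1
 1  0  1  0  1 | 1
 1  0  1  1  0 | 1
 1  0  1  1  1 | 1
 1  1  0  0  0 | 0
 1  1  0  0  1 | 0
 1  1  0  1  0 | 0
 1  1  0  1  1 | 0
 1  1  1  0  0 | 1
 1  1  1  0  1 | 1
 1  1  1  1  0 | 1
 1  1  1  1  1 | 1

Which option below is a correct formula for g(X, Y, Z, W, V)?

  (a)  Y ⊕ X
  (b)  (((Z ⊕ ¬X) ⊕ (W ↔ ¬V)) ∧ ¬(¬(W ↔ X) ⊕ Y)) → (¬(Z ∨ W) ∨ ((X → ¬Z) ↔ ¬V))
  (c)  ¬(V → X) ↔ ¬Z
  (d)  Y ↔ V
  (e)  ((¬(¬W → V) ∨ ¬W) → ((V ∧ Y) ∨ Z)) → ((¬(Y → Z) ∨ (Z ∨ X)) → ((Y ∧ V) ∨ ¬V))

(a): at (0,0,0,0,1) it gives 0, but g = 1 — eliminated.
(b): at (0,0,0,0,0) it gives 1, but g = 0 — eliminated.
(d): at (0,0,0,0,0) it gives 1, but g = 0 — eliminated.
(e): at (0,0,0,0,0) it gives 1, but g = 0 — eliminated.
(c) is the remaining candidate, and it agrees with g on all 32 inputs.

c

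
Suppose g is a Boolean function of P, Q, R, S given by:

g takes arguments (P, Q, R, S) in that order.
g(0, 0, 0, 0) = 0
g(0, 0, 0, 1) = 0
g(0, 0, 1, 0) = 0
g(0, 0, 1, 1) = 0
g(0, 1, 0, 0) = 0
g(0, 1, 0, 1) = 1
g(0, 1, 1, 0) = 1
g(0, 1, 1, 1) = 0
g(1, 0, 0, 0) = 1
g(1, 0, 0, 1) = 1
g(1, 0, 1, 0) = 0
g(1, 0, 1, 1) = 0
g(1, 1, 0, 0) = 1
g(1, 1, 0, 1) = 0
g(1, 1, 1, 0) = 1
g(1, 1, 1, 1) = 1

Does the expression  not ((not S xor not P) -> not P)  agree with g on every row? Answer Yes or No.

No

Check the formula against g row by row:
  P=0, Q=0, R=0, S=0: formula gives 0, g = 0 ✓
  P=0, Q=0, R=0, S=1: formula gives 0, g = 0 ✓
  P=0, Q=0, R=1, S=0: formula gives 0, g = 0 ✓
  P=0, Q=0, R=1, S=1: formula gives 0, g = 0 ✓
  …
  P=0, Q=1, R=0, S=1: formula gives 0, but g = 1 ✗
Since they disagree at (0,1,0,1), the expression is not a correct formula for g.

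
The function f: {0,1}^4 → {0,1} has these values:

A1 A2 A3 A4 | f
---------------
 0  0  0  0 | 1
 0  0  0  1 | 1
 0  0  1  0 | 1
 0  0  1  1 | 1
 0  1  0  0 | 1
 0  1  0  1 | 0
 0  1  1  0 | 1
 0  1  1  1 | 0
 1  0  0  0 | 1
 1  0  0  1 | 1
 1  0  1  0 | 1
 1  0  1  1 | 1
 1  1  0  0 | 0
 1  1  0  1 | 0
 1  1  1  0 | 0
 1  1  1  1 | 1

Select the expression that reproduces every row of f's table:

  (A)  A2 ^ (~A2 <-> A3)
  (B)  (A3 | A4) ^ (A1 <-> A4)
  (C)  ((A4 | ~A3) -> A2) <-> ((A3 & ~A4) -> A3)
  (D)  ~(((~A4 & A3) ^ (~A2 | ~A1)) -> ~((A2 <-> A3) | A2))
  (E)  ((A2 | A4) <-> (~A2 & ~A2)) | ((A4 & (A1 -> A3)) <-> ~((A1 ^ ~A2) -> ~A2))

(A) disagrees with f on (0,0,0,0) (formula → 0, table → 1); rule it out.
(B) disagrees with f on (0,0,1,0) (formula → 0, table → 1); rule it out.
(C) disagrees with f on (0,0,0,0) (formula → 0, table → 1); rule it out.
(D) disagrees with f on (0,0,1,0) (formula → 0, table → 1); rule it out.
That leaves (E). Evaluating it on every row reproduces the table of f exactly.

E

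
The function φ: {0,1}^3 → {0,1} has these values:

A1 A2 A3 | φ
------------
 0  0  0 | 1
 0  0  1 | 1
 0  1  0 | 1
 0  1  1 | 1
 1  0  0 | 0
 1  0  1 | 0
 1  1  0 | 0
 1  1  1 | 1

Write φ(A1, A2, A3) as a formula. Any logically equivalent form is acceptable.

φ(A1, A2, A3) = ¬((((A1 ∧ ¬A2) ∧ ¬A3) ∨ ((A1 ∧ ¬A2) ∧ A3)) ∨ ((A1 ∧ A2) ∧ ¬A3))

φ is 0 on only 3 rows — (1,0,0), (1,0,1), (1,1,0). Writing each as a minterm (A1·¬A2·¬A3, A1·¬A2·A3, A1·A2·¬A3) and OR-ing them characterizes exactly where φ=0, so φ is the negation of that disjunction.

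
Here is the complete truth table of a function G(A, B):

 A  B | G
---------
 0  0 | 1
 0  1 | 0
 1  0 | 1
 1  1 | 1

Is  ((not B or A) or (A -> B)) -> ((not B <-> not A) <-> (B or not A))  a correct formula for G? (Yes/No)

Evaluate ((not B or A) or (A -> B)) -> ((not B <-> not A) <-> (B or not A)) on each row and compare to G:
  A=0, B=0: formula gives 1, G = 1 ✓
  A=0, B=1: formula gives 0, G = 0 ✓
  A=1, B=0: formula gives 1, G = 1 ✓
  A=1, B=1: formula gives 1, G = 1 ✓
All 4 rows match — the expression computes G exactly.

Yes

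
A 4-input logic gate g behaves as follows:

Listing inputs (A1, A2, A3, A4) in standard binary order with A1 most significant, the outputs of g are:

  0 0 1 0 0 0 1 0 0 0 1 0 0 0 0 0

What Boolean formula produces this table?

g=1 on 3 inputs: (0,0,1,0), (0,1,1,0), (1,0,1,0). Reading each as a conjunction of literals (¬A1·¬A2·A3·¬A4, ¬A1·A2·A3·¬A4, A1·¬A2·A3·¬A4) and taking the OR gives the canonical DNF.

g(A1, A2, A3, A4) = ((((A1' · A2') · A3) · A4') + (((A1' · A2) · A3) · A4')) + (((A1 · A2') · A3) · A4')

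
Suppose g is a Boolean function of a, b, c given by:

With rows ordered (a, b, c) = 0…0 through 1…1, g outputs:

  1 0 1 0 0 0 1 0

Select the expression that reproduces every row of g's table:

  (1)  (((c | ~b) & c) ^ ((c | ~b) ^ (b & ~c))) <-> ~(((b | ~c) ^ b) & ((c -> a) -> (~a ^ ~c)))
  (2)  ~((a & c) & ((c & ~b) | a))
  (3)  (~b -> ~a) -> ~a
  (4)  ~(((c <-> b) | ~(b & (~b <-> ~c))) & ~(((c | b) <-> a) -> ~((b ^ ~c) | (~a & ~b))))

(2): at (0,0,1) it gives 1, but g = 0 — eliminated.
(3): at (0,0,1) it gives 1, but g = 0 — eliminated.
(4): at (0,0,0) it gives 0, but g = 1 — eliminated.
Only (1) survives; checking it on all 8 rows confirms it matches g.

1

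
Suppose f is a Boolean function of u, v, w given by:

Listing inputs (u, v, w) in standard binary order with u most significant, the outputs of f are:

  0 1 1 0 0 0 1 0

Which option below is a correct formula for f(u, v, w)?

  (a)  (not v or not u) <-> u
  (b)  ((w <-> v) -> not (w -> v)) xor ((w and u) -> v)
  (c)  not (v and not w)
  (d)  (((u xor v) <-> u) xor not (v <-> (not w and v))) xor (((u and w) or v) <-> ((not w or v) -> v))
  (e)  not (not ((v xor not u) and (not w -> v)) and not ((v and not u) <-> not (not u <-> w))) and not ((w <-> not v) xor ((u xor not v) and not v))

(a) fails at (0,0,1): the formula yields 0, f is 1.
(b) fails at (0,0,0): the formula yields 1, f is 0.
(c) fails at (0,0,0): the formula yields 1, f is 0.
(e) fails at (0,1,0): the formula yields 0, f is 1.
Only (d) survives; checking it on all 8 rows confirms it matches f.

d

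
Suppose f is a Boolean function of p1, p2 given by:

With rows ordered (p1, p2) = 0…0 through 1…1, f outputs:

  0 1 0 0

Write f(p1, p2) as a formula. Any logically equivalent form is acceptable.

1 only at (0,1): NOT p1 AND p2.

f(p1, p2) = not p1 and p2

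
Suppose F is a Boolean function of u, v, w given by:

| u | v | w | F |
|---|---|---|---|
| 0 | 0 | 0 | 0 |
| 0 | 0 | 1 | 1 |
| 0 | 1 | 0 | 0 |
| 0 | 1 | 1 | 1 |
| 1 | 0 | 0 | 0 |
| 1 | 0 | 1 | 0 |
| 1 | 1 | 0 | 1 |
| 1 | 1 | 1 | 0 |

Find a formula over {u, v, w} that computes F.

The 1-rows are (0,0,1), (0,1,1), (1,1,0). Each contributes one minterm — ¬u·¬v·w; ¬u·v·w; u·v·¬w — and their disjunction is a sum-of-products form of F.

F(u, v, w) = (((not u and not v) and w) or ((not u and v) and w)) or ((u and v) and not w)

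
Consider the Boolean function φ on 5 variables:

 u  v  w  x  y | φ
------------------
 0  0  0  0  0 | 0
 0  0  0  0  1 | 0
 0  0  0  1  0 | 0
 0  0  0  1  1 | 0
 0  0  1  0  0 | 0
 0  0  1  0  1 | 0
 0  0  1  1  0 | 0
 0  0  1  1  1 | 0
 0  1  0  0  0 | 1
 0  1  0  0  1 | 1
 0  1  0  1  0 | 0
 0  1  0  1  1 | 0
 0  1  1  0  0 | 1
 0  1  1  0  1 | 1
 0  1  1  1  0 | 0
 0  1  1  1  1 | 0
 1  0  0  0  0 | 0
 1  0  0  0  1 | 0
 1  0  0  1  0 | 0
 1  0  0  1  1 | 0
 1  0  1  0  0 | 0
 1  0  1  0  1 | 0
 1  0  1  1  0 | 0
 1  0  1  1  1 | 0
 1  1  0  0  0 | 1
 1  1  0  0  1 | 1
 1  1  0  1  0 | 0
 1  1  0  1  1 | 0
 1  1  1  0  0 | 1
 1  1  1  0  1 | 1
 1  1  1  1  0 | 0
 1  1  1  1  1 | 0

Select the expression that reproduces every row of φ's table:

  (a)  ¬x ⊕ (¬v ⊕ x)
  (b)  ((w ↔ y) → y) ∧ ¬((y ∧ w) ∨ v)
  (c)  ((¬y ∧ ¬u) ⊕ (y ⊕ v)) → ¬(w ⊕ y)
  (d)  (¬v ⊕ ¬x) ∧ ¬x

d

(a) disagrees with φ on (0,1,0,1,0) (formula → 1, table → 0); rule it out.
(b) disagrees with φ on (0,0,0,0,1) (formula → 1, table → 0); rule it out.
(c) disagrees with φ on (0,0,0,0,0) (formula → 1, table → 0); rule it out.
(d) is the remaining candidate, and it agrees with φ on all 32 inputs.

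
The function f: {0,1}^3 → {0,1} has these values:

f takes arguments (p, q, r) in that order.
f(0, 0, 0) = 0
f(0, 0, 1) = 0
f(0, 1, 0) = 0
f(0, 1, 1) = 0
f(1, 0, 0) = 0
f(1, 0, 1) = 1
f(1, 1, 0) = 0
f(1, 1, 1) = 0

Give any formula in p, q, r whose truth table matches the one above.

f(p, q, r) = (p ∧ ¬q) ∧ r

f is 1 on exactly one input, (1,0,1), whose minterm is p·¬q·r. So f is just that conjunction.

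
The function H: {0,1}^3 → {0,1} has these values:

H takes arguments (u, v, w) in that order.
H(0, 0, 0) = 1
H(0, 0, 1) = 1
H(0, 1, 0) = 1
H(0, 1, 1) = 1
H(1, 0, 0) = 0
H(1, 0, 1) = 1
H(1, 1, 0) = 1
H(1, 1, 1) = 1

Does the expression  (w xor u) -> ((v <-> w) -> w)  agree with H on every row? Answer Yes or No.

Check the formula against H row by row:
  u=0, v=0, w=0: formula gives 1, H = 1 ✓
  u=0, v=0, w=1: formula gives 1, H = 1 ✓
  u=0, v=1, w=0: formula gives 1, H = 1 ✓
  u=0, v=1, w=1: formula gives 1, H = 1 ✓
  u=1, v=0, w=0: formula gives 0, H = 0 ✓
  … (the remaining 3 rows also agree.)
All 8 rows match — the expression computes H exactly.

Yes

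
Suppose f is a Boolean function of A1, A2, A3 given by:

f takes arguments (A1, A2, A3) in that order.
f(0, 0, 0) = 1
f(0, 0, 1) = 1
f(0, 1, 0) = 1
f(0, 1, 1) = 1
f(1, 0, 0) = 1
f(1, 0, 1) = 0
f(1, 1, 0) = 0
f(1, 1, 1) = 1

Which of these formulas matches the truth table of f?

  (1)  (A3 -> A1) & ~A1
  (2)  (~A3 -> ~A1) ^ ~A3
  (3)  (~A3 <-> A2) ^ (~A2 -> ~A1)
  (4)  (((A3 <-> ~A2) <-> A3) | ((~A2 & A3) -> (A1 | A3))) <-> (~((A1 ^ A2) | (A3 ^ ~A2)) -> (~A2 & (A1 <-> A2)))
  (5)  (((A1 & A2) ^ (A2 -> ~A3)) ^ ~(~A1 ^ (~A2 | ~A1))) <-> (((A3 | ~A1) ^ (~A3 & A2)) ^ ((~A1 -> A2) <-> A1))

5

(1) fails at (0,0,1): the formula yields 0, f is 1.
(2) fails at (0,0,0): the formula yields 0, f is 1.
(3) fails at (0,0,1): the formula yields 0, f is 1.
(4) fails at (1,0,1): the formula yields 1, f is 0.
That leaves (5). Evaluating it on every row reproduces the table of f exactly.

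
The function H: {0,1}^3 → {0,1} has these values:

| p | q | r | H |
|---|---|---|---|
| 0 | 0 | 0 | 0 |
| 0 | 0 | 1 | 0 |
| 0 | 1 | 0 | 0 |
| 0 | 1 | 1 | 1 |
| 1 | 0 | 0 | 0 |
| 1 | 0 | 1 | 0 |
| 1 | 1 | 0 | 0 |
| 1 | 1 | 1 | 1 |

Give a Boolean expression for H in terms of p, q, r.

H=1 on 2 inputs: (0,1,1), (1,1,1). Reading each as a conjunction of literals (¬p·q·r, p·q·r) and taking the OR gives the canonical DNF.

H(p, q, r) = ((NOT p AND q) AND r) OR ((p AND q) AND r)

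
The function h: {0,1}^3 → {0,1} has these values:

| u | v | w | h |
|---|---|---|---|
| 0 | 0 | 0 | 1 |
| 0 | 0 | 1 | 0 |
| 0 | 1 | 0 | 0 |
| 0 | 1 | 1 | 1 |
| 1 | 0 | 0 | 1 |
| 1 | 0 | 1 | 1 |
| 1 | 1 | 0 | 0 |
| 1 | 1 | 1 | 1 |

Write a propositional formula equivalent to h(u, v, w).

The 0-rows are (0,0,1), (0,1,0), (1,1,0). Take each as a conjunction (¬u·¬v·w, ¬u·v·¬w, u·v·¬w), form their disjunction, and complement — that gives a formula that is 1 everywhere h is.

h(u, v, w) = not ((((not u and not v) and w) or ((not u and v) and not w)) or ((u and v) and not w))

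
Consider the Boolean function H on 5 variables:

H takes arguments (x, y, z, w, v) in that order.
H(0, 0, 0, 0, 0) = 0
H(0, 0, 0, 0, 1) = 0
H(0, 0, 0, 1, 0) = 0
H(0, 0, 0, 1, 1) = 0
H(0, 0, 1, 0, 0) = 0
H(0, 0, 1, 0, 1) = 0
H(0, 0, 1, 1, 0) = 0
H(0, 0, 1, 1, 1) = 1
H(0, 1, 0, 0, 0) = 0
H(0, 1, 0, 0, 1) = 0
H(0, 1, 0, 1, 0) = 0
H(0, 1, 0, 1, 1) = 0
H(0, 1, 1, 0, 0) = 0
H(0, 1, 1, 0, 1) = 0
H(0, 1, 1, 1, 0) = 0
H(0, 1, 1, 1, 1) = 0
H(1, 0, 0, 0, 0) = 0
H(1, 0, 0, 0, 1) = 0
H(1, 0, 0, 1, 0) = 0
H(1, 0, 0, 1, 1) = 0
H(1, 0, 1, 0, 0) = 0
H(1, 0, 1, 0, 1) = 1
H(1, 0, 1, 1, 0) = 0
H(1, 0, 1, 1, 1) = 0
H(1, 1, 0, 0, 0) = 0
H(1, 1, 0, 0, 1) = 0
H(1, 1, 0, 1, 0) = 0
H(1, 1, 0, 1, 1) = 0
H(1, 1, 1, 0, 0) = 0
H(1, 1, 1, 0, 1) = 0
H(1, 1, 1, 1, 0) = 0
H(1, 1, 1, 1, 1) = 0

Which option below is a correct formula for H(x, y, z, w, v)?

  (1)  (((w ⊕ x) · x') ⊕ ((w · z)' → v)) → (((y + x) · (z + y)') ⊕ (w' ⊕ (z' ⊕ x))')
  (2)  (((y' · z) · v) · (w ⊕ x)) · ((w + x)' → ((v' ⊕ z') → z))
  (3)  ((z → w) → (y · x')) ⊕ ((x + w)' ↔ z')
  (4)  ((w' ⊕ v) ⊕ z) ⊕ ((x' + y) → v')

(1): at (0,0,0,0,0) it gives 1, but H = 0 — eliminated.
(3): at (0,0,0,0,0) it gives 1, but H = 0 — eliminated.
(4): at (0,0,0,1,0) it gives 1, but H = 0 — eliminated.
That leaves (2). Evaluating it on every row reproduces the table of H exactly.

2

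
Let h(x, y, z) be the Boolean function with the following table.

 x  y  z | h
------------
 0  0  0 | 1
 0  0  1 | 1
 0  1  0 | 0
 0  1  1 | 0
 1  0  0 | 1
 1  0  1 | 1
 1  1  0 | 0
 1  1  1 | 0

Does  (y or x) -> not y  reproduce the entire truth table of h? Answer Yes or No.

Yes

Test each input against both h and the formula:
  x=0, y=0, z=0: formula gives 1, h = 1 ✓
  x=0, y=0, z=1: formula gives 1, h = 1 ✓
  x=0, y=1, z=0: formula gives 0, h = 0 ✓
  x=0, y=1, z=1: formula gives 0, h = 0 ✓
  x=1, y=0, z=0: formula gives 1, h = 1 ✓
  …and likewise for the remaining 3 rows.
No disagreement on any input; they are logically equivalent.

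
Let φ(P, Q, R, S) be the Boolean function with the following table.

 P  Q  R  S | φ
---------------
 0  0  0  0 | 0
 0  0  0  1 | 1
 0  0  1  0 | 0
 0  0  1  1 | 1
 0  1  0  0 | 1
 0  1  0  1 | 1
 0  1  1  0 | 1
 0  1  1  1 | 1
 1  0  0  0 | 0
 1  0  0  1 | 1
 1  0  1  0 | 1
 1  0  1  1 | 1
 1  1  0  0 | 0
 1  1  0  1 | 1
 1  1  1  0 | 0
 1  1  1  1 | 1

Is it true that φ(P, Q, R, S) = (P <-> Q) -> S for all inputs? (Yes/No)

Test each input against both φ and the formula:
  P=0, Q=0, R=0, S=0: formula gives 0, φ = 0 ✓
  P=0, Q=0, R=0, S=1: formula gives 1, φ = 1 ✓
  P=0, Q=0, R=1, S=0: formula gives 0, φ = 0 ✓
  P=0, Q=0, R=1, S=1: formula gives 1, φ = 1 ✓
  …
  P=1, Q=0, R=0, S=0: formula gives 1, but φ = 0 ✗
Row (1,0,0,0) is a counterexample, so the formula is not equivalent to φ.

No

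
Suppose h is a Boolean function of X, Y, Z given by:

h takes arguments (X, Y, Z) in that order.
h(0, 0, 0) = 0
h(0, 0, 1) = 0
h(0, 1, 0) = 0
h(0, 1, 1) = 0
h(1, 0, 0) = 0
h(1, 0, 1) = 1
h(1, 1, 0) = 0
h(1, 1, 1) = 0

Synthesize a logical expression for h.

h is 1 on exactly one input, (1,0,1), whose minterm is X·¬Y·Z. So h is just that conjunction.

h(X, Y, Z) = (X & ~Y) & Z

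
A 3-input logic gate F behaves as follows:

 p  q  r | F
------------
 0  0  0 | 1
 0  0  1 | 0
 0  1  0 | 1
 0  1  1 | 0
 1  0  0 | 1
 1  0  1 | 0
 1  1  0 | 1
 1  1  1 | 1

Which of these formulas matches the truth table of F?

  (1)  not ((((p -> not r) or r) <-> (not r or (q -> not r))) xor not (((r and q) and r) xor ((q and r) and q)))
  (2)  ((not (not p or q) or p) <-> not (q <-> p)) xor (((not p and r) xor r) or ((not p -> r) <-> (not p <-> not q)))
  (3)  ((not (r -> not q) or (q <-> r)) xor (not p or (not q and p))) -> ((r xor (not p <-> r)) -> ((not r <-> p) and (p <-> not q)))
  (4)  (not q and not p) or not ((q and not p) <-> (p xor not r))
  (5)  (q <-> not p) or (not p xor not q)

(1) fails at (0,0,1): the formula yields 1, F is 0.
(3) fails at (0,0,1): the formula yields 1, F is 0.
(4) fails at (0,0,1): the formula yields 1, F is 0.
(5) fails at (0,0,0): the formula yields 0, F is 1.
(2) is the remaining candidate, and it agrees with F on all 8 inputs.

2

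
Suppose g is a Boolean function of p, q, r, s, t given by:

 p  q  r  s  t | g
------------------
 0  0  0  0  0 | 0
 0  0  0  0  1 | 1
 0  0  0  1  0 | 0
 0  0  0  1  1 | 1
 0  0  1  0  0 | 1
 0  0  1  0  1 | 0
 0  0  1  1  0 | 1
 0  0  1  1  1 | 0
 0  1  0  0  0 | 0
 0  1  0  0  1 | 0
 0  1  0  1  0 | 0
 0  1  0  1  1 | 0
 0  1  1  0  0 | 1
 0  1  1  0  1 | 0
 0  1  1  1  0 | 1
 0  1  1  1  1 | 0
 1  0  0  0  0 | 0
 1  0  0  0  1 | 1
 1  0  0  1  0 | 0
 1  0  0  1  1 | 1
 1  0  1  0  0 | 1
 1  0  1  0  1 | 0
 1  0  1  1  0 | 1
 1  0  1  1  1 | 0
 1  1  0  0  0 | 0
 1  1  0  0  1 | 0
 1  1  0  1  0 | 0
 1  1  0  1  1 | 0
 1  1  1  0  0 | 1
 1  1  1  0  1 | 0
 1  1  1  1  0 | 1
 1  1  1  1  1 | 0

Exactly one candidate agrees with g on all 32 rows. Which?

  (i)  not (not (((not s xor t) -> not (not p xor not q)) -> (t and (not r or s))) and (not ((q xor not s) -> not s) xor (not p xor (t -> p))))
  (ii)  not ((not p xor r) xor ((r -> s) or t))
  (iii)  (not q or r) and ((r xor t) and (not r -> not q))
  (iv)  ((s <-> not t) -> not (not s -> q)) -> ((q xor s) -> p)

(i) disagrees with g on (0,0,0,0,0) (formula → 1, table → 0); rule it out.
(ii) disagrees with g on (0,0,0,0,0) (formula → 1, table → 0); rule it out.
(iv) disagrees with g on (0,0,0,0,0) (formula → 1, table → 0); rule it out.
(iii) is the remaining candidate, and it agrees with g on all 32 inputs.

iii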